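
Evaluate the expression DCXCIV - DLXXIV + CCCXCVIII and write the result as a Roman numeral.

DCXCIV = 694, DLXXIV = 574, CCCXCVIII = 398
694 - 574 = 120
120 + 398 = 518

DXVIII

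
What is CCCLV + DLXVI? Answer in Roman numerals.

CCCLV = 355
DLXVI = 566
355 + 566 = 921

CMXXI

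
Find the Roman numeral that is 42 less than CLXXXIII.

CLXXXIII = 183
183 - 42 = 141

CXLI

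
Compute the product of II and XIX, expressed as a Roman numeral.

II = 2
XIX = 19
2 × 19 = 38

XXXVIII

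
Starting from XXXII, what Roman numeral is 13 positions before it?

XXXII = 32
32 - 13 = 19

XIX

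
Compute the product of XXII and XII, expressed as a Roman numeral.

XXII = 22
XII = 12
22 × 12 = 264

CCLXIV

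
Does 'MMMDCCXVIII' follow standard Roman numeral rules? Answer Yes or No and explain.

'MMMDCCXVIII': Check the rules: uses only the symbols I, V, X, L, C, D, M; no symbol is repeated more than three times in a row; V, L and D each appear at most once; no smaller symbol precedes a larger one (values never increase from left to right). Value: M (1000) + M (1000) + M (1000) + D (500) + C (100) + C (100) + X (10) + V (5) + I (1) + I (1) + I (1) = 3718. So it is a valid standard Roman numeral.

Yes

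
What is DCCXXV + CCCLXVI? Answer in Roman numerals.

DCCXXV = 725
CCCLXVI = 366
725 + 366 = 1091

MXCI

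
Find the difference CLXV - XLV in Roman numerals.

CLXV = 165
XLV = 45
165 - 45 = 120

CXX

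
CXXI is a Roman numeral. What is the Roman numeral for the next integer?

CXXI = 121; next is 122

CXXII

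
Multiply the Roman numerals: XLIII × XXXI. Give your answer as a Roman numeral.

XLIII = 43
XXXI = 31
43 × 31 = 1333

MCCCXXXIII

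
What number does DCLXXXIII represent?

DCLXXXIII: D=500, C=100, L=50, X=10, X=10, X=10, I=1, I=1, I=1
500 + 100 + 50 + 10 + 10 + 10 + 1 + 1 + 1 = 683

683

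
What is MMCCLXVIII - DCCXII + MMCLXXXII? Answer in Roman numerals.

MMCCLXVIII = 2268, DCCXII = 712, MMCLXXXII = 2182
2268 - 712 = 1556
1556 + 2182 = 3738

MMMDCCXXXVIII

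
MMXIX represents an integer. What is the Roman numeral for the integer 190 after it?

MMXIX = 2019
2019 + 190 = 2209

MMCCIX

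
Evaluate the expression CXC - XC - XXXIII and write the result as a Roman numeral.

CXC = 190, XC = 90, XXXIII = 33
190 - 90 = 100
100 - 33 = 67

LXVII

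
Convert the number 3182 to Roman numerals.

Convert 3182 to Roman numerals:
  3182 contains 3×1000 (MMM)
  182 contains 1×100 (C)
  82 contains 1×50 (L)
  32 contains 3×10 (XXX)
  2 contains 2×1 (II)

MMMCLXXXII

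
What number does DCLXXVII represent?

DCLXXVII: D=500, C=100, L=50, X=10, X=10, V=5, I=1, I=1
500 + 100 + 50 + 10 + 10 + 5 + 1 + 1 = 677

677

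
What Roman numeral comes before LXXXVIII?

LXXXVIII = 88, so the previous integer is 88 - 1 = 87

LXXXVII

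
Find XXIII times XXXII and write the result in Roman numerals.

XXIII = 23
XXXII = 32
23 × 32 = 736

DCCXXXVI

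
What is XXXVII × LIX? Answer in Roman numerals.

XXXVII = 37
LIX = 59
37 × 59 = 2183

MMCLXXXIII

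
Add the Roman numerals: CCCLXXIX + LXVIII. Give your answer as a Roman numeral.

CCCLXXIX = 379
LXVIII = 68
379 + 68 = 447

CDXLVII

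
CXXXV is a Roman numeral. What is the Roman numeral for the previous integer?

CXXXV = 135, so the previous integer is 135 - 1 = 134

CXXXIV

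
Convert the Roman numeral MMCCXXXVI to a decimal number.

MMCCXXXVI: M=1000, M=1000, C=100, C=100, X=10, X=10, X=10, V=5, I=1
1000 + 1000 + 100 + 100 + 10 + 10 + 10 + 5 + 1 = 2236

2236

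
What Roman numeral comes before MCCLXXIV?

MCCLXXIV = 1274; previous is 1273

MCCLXXIII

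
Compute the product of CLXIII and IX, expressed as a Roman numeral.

CLXIII = 163
IX = 9
163 × 9 = 1467

MCDLXVII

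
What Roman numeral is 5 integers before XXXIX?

XXXIX = 39
39 - 5 = 34

XXXIV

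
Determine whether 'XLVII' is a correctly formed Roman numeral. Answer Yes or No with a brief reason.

'XLVII': Check the rules: uses only the symbols I, V, X, L, C, D, M; no symbol is repeated more than three times in a row; V, L and D each appear at most once; the only place a smaller symbol precedes a larger one is the allowed subtractive pair XL, the symbol right after such a pair (if any) is smaller than the pair's first symbol, and otherwise the values never increase from left to right. Value: XL (40) + V (5) + I (1) + I (1) = 47. So it is a valid standard Roman numeral.

Yes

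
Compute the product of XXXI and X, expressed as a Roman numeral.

XXXI = 31
X = 10
31 × 10 = 310

CCCX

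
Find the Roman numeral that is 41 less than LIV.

LIV = 54
54 - 41 = 13

XIII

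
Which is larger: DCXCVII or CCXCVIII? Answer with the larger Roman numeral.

DCXCVII = 697
CCXCVIII = 298
697 is larger

DCXCVII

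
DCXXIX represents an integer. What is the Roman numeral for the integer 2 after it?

DCXXIX = 629
629 + 2 = 631

DCXXXI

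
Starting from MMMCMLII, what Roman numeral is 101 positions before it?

MMMCMLII = 3952
3952 - 101 = 3851

MMMDCCCLI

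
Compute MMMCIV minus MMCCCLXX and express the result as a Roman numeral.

MMMCIV = 3104
MMCCCLXX = 2370
3104 - 2370 = 734

DCCXXXIV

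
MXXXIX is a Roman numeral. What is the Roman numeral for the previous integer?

MXXXIX = 1039, so the previous integer is 1039 - 1 = 1038

MXXXVIII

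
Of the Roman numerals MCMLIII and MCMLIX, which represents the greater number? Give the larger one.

MCMLIII = 1953
MCMLIX = 1959
1959 is larger

MCMLIX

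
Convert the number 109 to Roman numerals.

Convert 109 to Roman numerals:
  109 contains 1×100 (C)
  9 contains 1×9 (IX)

CIX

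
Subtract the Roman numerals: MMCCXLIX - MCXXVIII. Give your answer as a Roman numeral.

MMCCXLIX = 2249
MCXXVIII = 1128
2249 - 1128 = 1121

MCXXI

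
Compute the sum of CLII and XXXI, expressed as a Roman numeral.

CLII = 152
XXXI = 31
152 + 31 = 183

CLXXXIII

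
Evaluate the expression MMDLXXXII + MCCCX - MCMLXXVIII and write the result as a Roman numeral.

MMDLXXXII = 2582, MCCCX = 1310, MCMLXXVIII = 1978
2582 + 1310 = 3892
3892 - 1978 = 1914

MCMXIV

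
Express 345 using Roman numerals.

Convert 345 to Roman numerals:
  345 contains 3×100 (CCC)
  45 contains 1×40 (XL)
  5 contains 1×5 (V)

CCCXLV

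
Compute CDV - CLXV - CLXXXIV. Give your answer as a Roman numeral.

CDV = 405, CLXV = 165, CLXXXIV = 184
405 - 165 = 240
240 - 184 = 56

LVI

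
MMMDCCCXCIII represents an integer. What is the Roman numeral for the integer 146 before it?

MMMDCCCXCIII = 3893
3893 - 146 = 3747

MMMDCCXLVII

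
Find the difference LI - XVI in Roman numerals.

LI = 51
XVI = 16
51 - 16 = 35

XXXV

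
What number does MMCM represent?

MMCM: M=1000, M=1000, CM=900
1000 + 1000 + 900 = 2900

2900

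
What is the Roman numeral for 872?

Convert 872 to Roman numerals:
  872 contains 1×500 (D)
  372 contains 3×100 (CCC)
  72 contains 1×50 (L)
  22 contains 2×10 (XX)
  2 contains 2×1 (II)

DCCCLXXII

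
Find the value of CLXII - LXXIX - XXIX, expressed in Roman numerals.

CLXII = 162, LXXIX = 79, XXIX = 29
162 - 79 = 83
83 - 29 = 54

LIV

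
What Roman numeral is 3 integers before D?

D = 500
500 - 3 = 497

CDXCVII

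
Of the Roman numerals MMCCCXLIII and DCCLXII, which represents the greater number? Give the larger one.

MMCCCXLIII = 2343
DCCLXII = 762
2343 is larger

MMCCCXLIII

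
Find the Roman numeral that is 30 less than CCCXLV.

CCCXLV = 345
345 - 30 = 315

CCCXV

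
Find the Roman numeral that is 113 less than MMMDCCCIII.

MMMDCCCIII = 3803
3803 - 113 = 3690

MMMDCXC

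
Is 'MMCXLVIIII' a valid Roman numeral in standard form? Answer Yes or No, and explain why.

'MMCXLVIIII': More than 3 consecutive I's

No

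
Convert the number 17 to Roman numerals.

Convert 17 to Roman numerals:
  17 contains 1×10 (X)
  7 contains 1×5 (V)
  2 contains 2×1 (II)

XVII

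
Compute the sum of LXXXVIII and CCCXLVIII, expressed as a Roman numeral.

LXXXVIII = 88
CCCXLVIII = 348
88 + 348 = 436

CDXXXVI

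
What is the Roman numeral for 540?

Convert 540 to Roman numerals:
  540 contains 1×500 (D)
  40 contains 1×40 (XL)

DXL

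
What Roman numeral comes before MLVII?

MLVII = 1057; previous is 1056

MLVI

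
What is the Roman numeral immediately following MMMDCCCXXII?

MMMDCCCXXII = 3822, so the next integer is 3822 + 1 = 3823

MMMDCCCXXIII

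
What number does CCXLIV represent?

CCXLIV: C=100, C=100, XL=40, IV=4
100 + 100 + 40 + 4 = 244

244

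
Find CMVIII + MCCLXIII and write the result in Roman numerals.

CMVIII = 908
MCCLXIII = 1263
908 + 1263 = 2171

MMCLXXI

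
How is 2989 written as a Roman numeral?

Convert 2989 to Roman numerals:
  2989 contains 2×1000 (MM)
  989 contains 1×900 (CM)
  89 contains 1×50 (L)
  39 contains 3×10 (XXX)
  9 contains 1×9 (IX)

MMCMLXXXIX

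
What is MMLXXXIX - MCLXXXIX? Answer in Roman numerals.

MMLXXXIX = 2089
MCLXXXIX = 1189
2089 - 1189 = 900

CM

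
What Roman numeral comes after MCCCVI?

MCCCVI = 1306; next is 1307

MCCCVII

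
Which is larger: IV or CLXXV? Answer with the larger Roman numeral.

IV = 4
CLXXV = 175
175 is larger

CLXXV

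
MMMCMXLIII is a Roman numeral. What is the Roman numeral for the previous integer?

MMMCMXLIII = 3943; previous is 3942

MMMCMXLII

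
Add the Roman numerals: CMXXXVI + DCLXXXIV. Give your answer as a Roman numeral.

CMXXXVI = 936
DCLXXXIV = 684
936 + 684 = 1620

MDCXX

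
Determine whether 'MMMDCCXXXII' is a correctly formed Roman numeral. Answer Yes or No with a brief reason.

'MMMDCCXXXII': Check the rules: uses only the symbols I, V, X, L, C, D, M; no symbol is repeated more than three times in a row; V, L and D each appear at most once; no smaller symbol precedes a larger one (values never increase from left to right). Value: M (1000) + M (1000) + M (1000) + D (500) + C (100) + C (100) + X (10) + X (10) + X (10) + I (1) + I (1) = 3732. So it is a valid standard Roman numeral.

Yes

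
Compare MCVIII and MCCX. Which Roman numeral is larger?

MCVIII = 1108
MCCX = 1210
1210 is larger

MCCX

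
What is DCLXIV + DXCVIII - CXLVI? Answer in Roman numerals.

DCLXIV = 664, DXCVIII = 598, CXLVI = 146
664 + 598 = 1262
1262 - 146 = 1116

MCXVI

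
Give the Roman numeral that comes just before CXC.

CXC = 190, so the previous integer is 190 - 1 = 189

CLXXXIX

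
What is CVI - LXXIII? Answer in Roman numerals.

CVI = 106
LXXIII = 73
106 - 73 = 33

XXXIII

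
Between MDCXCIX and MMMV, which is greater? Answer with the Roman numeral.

MDCXCIX = 1699
MMMV = 3005
3005 is larger

MMMV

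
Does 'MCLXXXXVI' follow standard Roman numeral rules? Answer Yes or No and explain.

'MCLXXXXVI': More than 3 consecutive X's

No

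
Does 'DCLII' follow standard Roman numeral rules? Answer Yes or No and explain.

'DCLII': Check the rules: uses only the symbols I, V, X, L, C, D, M; no symbol is repeated more than three times in a row; V, L and D each appear at most once; no smaller symbol precedes a larger one (values never increase from left to right). Value: D (500) + C (100) + L (50) + I (1) + I (1) = 652. So it is a valid standard Roman numeral.

Yes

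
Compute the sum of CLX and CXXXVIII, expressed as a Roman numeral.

CLX = 160
CXXXVIII = 138
160 + 138 = 298

CCXCVIII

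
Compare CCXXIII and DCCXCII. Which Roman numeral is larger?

CCXXIII = 223
DCCXCII = 792
792 is larger

DCCXCII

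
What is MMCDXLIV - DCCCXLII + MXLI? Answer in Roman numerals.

MMCDXLIV = 2444, DCCCXLII = 842, MXLI = 1041
2444 - 842 = 1602
1602 + 1041 = 2643

MMDCXLIII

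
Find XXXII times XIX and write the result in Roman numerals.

XXXII = 32
XIX = 19
32 × 19 = 608

DCVIII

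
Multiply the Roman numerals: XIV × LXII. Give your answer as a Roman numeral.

XIV = 14
LXII = 62
14 × 62 = 868

DCCCLXVIII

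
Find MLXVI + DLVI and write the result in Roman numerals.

MLXVI = 1066
DLVI = 556
1066 + 556 = 1622

MDCXXII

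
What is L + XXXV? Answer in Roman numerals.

L = 50
XXXV = 35
50 + 35 = 85

LXXXV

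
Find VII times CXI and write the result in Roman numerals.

VII = 7
CXI = 111
7 × 111 = 777

DCCLXXVII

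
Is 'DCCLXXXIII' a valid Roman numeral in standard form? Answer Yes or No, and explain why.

'DCCLXXXIII': Check the rules: uses only the symbols I, V, X, L, C, D, M; no symbol is repeated more than three times in a row; V, L and D each appear at most once; no smaller symbol precedes a larger one (values never increase from left to right). Value: D (500) + C (100) + C (100) + L (50) + X (10) + X (10) + X (10) + I (1) + I (1) + I (1) = 783. So it is a valid standard Roman numeral.

Yes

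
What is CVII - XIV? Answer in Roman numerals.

CVII = 107
XIV = 14
107 - 14 = 93

XCIII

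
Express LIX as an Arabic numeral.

LIX: L=50, IX=9
50 + 9 = 59

59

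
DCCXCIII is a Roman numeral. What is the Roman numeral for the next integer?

DCCXCIII = 793; next is 794

DCCXCIV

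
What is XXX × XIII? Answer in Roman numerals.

XXX = 30
XIII = 13
30 × 13 = 390

CCCXC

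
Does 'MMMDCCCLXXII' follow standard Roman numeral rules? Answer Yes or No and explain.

'MMMDCCCLXXII': Check the rules: uses only the symbols I, V, X, L, C, D, M; no symbol is repeated more than three times in a row; V, L and D each appear at most once; no smaller symbol precedes a larger one (values never increase from left to right). Value: M (1000) + M (1000) + M (1000) + D (500) + C (100) + C (100) + C (100) + L (50) + X (10) + X (10) + I (1) + I (1) = 3872. So it is a valid standard Roman numeral.

Yes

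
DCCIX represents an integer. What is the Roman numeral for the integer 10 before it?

DCCIX = 709
709 - 10 = 699

DCXCIX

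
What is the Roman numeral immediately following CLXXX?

CLXXX = 180; next is 181

CLXXXI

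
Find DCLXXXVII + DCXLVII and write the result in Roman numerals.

DCLXXXVII = 687
DCXLVII = 647
687 + 647 = 1334

MCCCXXXIV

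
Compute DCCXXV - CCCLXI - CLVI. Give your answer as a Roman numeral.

DCCXXV = 725, CCCLXI = 361, CLVI = 156
725 - 361 = 364
364 - 156 = 208

CCVIII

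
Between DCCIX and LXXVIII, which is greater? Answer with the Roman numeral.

DCCIX = 709
LXXVIII = 78
709 is larger

DCCIX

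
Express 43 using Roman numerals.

Convert 43 to Roman numerals:
  43 contains 1×40 (XL)
  3 contains 3×1 (III)

XLIII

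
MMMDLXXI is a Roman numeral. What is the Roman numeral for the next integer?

MMMDLXXI = 3571, so the next integer is 3571 + 1 = 3572

MMMDLXXII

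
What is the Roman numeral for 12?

Convert 12 to Roman numerals:
  12 contains 1×10 (X)
  2 contains 2×1 (II)

XII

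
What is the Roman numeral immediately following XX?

XX = 20, so the next integer is 20 + 1 = 21

XXI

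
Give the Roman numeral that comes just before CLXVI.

CLXVI = 166; previous is 165

CLXV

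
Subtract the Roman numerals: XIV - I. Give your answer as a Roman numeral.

XIV = 14
I = 1
14 - 1 = 13

XIII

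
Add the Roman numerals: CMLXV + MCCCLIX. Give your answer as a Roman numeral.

CMLXV = 965
MCCCLIX = 1359
965 + 1359 = 2324

MMCCCXXIV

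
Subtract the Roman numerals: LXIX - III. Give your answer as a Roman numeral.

LXIX = 69
III = 3
69 - 3 = 66

LXVI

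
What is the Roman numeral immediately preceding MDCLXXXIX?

MDCLXXXIX = 1689, so the previous integer is 1689 - 1 = 1688

MDCLXXXVIII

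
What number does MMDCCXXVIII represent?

MMDCCXXVIII: M=1000, M=1000, D=500, C=100, C=100, X=10, X=10, V=5, I=1, I=1, I=1
1000 + 1000 + 500 + 100 + 100 + 10 + 10 + 5 + 1 + 1 + 1 = 2728

2728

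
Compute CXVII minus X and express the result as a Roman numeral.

CXVII = 117
X = 10
117 - 10 = 107

CVII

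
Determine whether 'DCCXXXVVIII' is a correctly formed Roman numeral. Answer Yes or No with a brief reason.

'DCCXXXVVIII': V should not appear more than once

No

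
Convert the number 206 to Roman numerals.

Convert 206 to Roman numerals:
  206 contains 2×100 (CC)
  6 contains 1×5 (V)
  1 contains 1×1 (I)

CCVI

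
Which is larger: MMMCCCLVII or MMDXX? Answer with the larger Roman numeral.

MMMCCCLVII = 3357
MMDXX = 2520
3357 is larger

MMMCCCLVII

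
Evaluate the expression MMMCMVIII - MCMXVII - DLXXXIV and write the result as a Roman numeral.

MMMCMVIII = 3908, MCMXVII = 1917, DLXXXIV = 584
3908 - 1917 = 1991
1991 - 584 = 1407

MCDVII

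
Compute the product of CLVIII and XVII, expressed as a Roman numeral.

CLVIII = 158
XVII = 17
158 × 17 = 2686

MMDCLXXXVI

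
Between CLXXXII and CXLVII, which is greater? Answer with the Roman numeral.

CLXXXII = 182
CXLVII = 147
182 is larger

CLXXXII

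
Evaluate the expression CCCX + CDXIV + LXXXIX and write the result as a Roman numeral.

CCCX = 310, CDXIV = 414, LXXXIX = 89
310 + 414 = 724
724 + 89 = 813

DCCCXIII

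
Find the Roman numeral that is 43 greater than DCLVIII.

DCLVIII = 658
658 + 43 = 701

DCCI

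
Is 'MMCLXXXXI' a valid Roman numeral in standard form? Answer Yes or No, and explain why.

'MMCLXXXXI': More than 3 consecutive X's

No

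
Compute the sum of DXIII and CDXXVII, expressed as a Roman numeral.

DXIII = 513
CDXXVII = 427
513 + 427 = 940

CMXL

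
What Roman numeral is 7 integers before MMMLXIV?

MMMLXIV = 3064
3064 - 7 = 3057

MMMLVII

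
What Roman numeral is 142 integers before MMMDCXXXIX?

MMMDCXXXIX = 3639
3639 - 142 = 3497

MMMCDXCVII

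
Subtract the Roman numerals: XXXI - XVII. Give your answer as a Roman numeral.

XXXI = 31
XVII = 17
31 - 17 = 14

XIV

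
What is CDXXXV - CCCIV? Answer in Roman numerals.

CDXXXV = 435
CCCIV = 304
435 - 304 = 131

CXXXI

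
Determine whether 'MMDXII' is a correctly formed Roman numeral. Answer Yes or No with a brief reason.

'MMDXII': Check the rules: uses only the symbols I, V, X, L, C, D, M; no symbol is repeated more than three times in a row; V, L and D each appear at most once; no smaller symbol precedes a larger one (values never increase from left to right). Value: M (1000) + M (1000) + D (500) + X (10) + I (1) + I (1) = 2512. So it is a valid standard Roman numeral.

Yes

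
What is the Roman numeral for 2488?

Convert 2488 to Roman numerals:
  2488 contains 2×1000 (MM)
  488 contains 1×400 (CD)
  88 contains 1×50 (L)
  38 contains 3×10 (XXX)
  8 contains 1×5 (V)
  3 contains 3×1 (III)

MMCDLXXXVIII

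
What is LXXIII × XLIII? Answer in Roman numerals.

LXXIII = 73
XLIII = 43
73 × 43 = 3139

MMMCXXXIX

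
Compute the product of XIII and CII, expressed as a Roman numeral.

XIII = 13
CII = 102
13 × 102 = 1326

MCCCXXVI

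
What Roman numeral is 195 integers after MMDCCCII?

MMDCCCII = 2802
2802 + 195 = 2997

MMCMXCVII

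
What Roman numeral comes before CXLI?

CXLI = 141; previous is 140

CXL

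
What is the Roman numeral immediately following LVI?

LVI = 56, so the next integer is 56 + 1 = 57

LVII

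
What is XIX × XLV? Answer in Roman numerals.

XIX = 19
XLV = 45
19 × 45 = 855

DCCCLV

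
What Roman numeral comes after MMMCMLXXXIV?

MMMCMLXXXIV = 3984, so the next integer is 3984 + 1 = 3985

MMMCMLXXXV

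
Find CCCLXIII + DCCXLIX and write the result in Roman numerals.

CCCLXIII = 363
DCCXLIX = 749
363 + 749 = 1112

MCXII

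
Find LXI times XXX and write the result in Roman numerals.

LXI = 61
XXX = 30
61 × 30 = 1830

MDCCCXXX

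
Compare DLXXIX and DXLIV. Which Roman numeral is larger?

DLXXIX = 579
DXLIV = 544
579 is larger

DLXXIX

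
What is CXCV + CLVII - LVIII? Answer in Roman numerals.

CXCV = 195, CLVII = 157, LVIII = 58
195 + 157 = 352
352 - 58 = 294

CCXCIV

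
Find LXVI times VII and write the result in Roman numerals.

LXVI = 66
VII = 7
66 × 7 = 462

CDLXII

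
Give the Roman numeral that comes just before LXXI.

LXXI = 71; previous is 70

LXX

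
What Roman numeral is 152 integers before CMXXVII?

CMXXVII = 927
927 - 152 = 775

DCCLXXV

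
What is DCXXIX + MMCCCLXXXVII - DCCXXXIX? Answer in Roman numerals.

DCXXIX = 629, MMCCCLXXXVII = 2387, DCCXXXIX = 739
629 + 2387 = 3016
3016 - 739 = 2277

MMCCLXXVII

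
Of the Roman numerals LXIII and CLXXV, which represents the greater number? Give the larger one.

LXIII = 63
CLXXV = 175
175 is larger

CLXXV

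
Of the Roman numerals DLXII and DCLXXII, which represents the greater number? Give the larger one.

DLXII = 562
DCLXXII = 672
672 is larger

DCLXXII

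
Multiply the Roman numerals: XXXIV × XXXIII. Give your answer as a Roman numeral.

XXXIV = 34
XXXIII = 33
34 × 33 = 1122

MCXXII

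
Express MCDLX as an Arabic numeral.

MCDLX: M=1000, CD=400, L=50, X=10
1000 + 400 + 50 + 10 = 1460

1460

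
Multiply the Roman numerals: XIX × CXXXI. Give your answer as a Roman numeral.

XIX = 19
CXXXI = 131
19 × 131 = 2489

MMCDLXXXIX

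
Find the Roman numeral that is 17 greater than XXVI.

XXVI = 26
26 + 17 = 43

XLIII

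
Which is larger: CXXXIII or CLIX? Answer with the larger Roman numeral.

CXXXIII = 133
CLIX = 159
159 is larger

CLIX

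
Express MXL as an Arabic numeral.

MXL: M=1000, XL=40
1000 + 40 = 1040

1040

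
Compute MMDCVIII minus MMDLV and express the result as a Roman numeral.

MMDCVIII = 2608
MMDLV = 2555
2608 - 2555 = 53

LIII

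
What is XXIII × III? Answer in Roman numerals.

XXIII = 23
III = 3
23 × 3 = 69

LXIX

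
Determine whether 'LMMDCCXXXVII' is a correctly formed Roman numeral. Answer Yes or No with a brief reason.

'LMMDCCXXXVII': Invalid subtractive combination: LM

No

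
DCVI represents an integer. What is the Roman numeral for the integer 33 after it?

DCVI = 606
606 + 33 = 639

DCXXXIX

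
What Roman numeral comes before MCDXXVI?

MCDXXVI = 1426; previous is 1425

MCDXXV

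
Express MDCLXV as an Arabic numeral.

MDCLXV: M=1000, D=500, C=100, L=50, X=10, V=5
1000 + 500 + 100 + 50 + 10 + 5 = 1665

1665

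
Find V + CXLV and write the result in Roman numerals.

V = 5
CXLV = 145
5 + 145 = 150

CL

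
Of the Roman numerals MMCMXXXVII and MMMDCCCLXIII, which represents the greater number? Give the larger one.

MMCMXXXVII = 2937
MMMDCCCLXIII = 3863
3863 is larger

MMMDCCCLXIII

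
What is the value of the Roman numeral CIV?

CIV: C=100, IV=4
100 + 4 = 104

104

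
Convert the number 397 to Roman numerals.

Convert 397 to Roman numerals:
  397 contains 3×100 (CCC)
  97 contains 1×90 (XC)
  7 contains 1×5 (V)
  2 contains 2×1 (II)

CCCXCVII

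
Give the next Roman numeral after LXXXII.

LXXXII = 82, so the next integer is 82 + 1 = 83

LXXXIII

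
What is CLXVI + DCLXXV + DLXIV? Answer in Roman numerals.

CLXVI = 166, DCLXXV = 675, DLXIV = 564
166 + 675 = 841
841 + 564 = 1405

MCDV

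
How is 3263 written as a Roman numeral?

Convert 3263 to Roman numerals:
  3263 contains 3×1000 (MMM)
  263 contains 2×100 (CC)
  63 contains 1×50 (L)
  13 contains 1×10 (X)
  3 contains 3×1 (III)

MMMCCLXIII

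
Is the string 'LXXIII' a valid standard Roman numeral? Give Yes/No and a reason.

'LXXIII': Check the rules: uses only the symbols I, V, X, L, C, D, M; no symbol is repeated more than three times in a row; V, L and D each appear at most once; no smaller symbol precedes a larger one (values never increase from left to right). Value: L (50) + X (10) + X (10) + I (1) + I (1) + I (1) = 73. So it is a valid standard Roman numeral.

Yes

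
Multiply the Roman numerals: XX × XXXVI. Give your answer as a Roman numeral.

XX = 20
XXXVI = 36
20 × 36 = 720

DCCXX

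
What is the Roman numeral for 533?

Convert 533 to Roman numerals:
  533 contains 1×500 (D)
  33 contains 3×10 (XXX)
  3 contains 3×1 (III)

DXXXIII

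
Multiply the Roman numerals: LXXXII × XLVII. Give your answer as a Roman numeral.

LXXXII = 82
XLVII = 47
82 × 47 = 3854

MMMDCCCLIV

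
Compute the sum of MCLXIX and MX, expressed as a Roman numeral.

MCLXIX = 1169
MX = 1010
1169 + 1010 = 2179

MMCLXXIX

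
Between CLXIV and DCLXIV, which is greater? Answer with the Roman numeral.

CLXIV = 164
DCLXIV = 664
664 is larger

DCLXIV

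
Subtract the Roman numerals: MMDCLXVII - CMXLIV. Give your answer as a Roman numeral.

MMDCLXVII = 2667
CMXLIV = 944
2667 - 944 = 1723

MDCCXXIII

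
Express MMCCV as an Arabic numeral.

MMCCV: M=1000, M=1000, C=100, C=100, V=5
1000 + 1000 + 100 + 100 + 5 = 2205

2205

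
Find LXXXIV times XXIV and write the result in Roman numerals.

LXXXIV = 84
XXIV = 24
84 × 24 = 2016

MMXVI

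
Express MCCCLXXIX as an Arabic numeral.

MCCCLXXIX: M=1000, C=100, C=100, C=100, L=50, X=10, X=10, IX=9
1000 + 100 + 100 + 100 + 50 + 10 + 10 + 9 = 1379

1379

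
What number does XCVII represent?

XCVII: XC=90, V=5, I=1, I=1
90 + 5 + 1 + 1 = 97

97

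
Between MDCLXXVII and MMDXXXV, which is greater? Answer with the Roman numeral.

MDCLXXVII = 1677
MMDXXXV = 2535
2535 is larger

MMDXXXV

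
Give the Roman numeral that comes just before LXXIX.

LXXIX = 79, so the previous integer is 79 - 1 = 78

LXXVIII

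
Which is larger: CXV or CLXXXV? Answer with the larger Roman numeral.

CXV = 115
CLXXXV = 185
185 is larger

CLXXXV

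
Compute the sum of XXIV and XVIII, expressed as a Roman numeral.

XXIV = 24
XVIII = 18
24 + 18 = 42

XLII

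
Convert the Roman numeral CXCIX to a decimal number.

CXCIX: C=100, XC=90, IX=9
100 + 90 + 9 = 199

199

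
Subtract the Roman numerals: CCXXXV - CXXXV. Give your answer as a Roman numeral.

CCXXXV = 235
CXXXV = 135
235 - 135 = 100

C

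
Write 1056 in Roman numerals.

Convert 1056 to Roman numerals:
  1056 contains 1×1000 (M)
  56 contains 1×50 (L)
  6 contains 1×5 (V)
  1 contains 1×1 (I)

MLVI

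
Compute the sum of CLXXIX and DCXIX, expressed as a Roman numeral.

CLXXIX = 179
DCXIX = 619
179 + 619 = 798

DCCXCVIII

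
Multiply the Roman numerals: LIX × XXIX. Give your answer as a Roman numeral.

LIX = 59
XXIX = 29
59 × 29 = 1711

MDCCXI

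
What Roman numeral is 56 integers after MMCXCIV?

MMCXCIV = 2194
2194 + 56 = 2250

MMCCL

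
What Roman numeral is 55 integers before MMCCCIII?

MMCCCIII = 2303
2303 - 55 = 2248

MMCCXLVIII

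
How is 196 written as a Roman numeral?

Convert 196 to Roman numerals:
  196 contains 1×100 (C)
  96 contains 1×90 (XC)
  6 contains 1×5 (V)
  1 contains 1×1 (I)

CXCVI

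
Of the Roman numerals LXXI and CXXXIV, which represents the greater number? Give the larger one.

LXXI = 71
CXXXIV = 134
134 is larger

CXXXIV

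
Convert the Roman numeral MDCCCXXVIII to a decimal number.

MDCCCXXVIII: M=1000, D=500, C=100, C=100, C=100, X=10, X=10, V=5, I=1, I=1, I=1
1000 + 500 + 100 + 100 + 100 + 10 + 10 + 5 + 1 + 1 + 1 = 1828

1828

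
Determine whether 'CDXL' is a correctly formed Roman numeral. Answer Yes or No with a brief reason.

'CDXL': Check the rules: uses only the symbols I, V, X, L, C, D, M; no symbol is repeated more than three times in a row; V, L and D each appear at most once; the only places a smaller symbol precedes a larger one are the allowed subtractive pairs CD, XL, the symbol right after such a pair (if any) is smaller than the pair's first symbol, and otherwise the values never increase from left to right. Value: CD (400) + XL (40) = 440. So it is a valid standard Roman numeral.

Yes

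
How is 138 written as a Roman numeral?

Convert 138 to Roman numerals:
  138 contains 1×100 (C)
  38 contains 3×10 (XXX)
  8 contains 1×5 (V)
  3 contains 3×1 (III)

CXXXVIII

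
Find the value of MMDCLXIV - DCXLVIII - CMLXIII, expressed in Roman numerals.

MMDCLXIV = 2664, DCXLVIII = 648, CMLXIII = 963
2664 - 648 = 2016
2016 - 963 = 1053

MLIII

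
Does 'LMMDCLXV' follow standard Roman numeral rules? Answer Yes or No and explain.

'LMMDCLXV': L should not appear more than once

No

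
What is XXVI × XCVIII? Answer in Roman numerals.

XXVI = 26
XCVIII = 98
26 × 98 = 2548

MMDXLVIII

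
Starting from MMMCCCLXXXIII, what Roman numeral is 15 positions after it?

MMMCCCLXXXIII = 3383
3383 + 15 = 3398

MMMCCCXCVIII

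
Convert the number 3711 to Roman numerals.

Convert 3711 to Roman numerals:
  3711 contains 3×1000 (MMM)
  711 contains 1×500 (D)
  211 contains 2×100 (CC)
  11 contains 1×10 (X)
  1 contains 1×1 (I)

MMMDCCXI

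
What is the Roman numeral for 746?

Convert 746 to Roman numerals:
  746 contains 1×500 (D)
  246 contains 2×100 (CC)
  46 contains 1×40 (XL)
  6 contains 1×5 (V)
  1 contains 1×1 (I)

DCCXLVI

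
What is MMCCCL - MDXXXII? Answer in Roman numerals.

MMCCCL = 2350
MDXXXII = 1532
2350 - 1532 = 818

DCCCXVIII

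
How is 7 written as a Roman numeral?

Convert 7 to Roman numerals:
  7 contains 1×5 (V)
  2 contains 2×1 (II)

VII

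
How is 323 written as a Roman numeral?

Convert 323 to Roman numerals:
  323 contains 3×100 (CCC)
  23 contains 2×10 (XX)
  3 contains 3×1 (III)

CCCXXIII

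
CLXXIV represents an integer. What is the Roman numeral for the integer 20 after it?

CLXXIV = 174
174 + 20 = 194

CXCIV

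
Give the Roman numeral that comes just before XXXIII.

XXXIII = 33, so the previous integer is 33 - 1 = 32

XXXII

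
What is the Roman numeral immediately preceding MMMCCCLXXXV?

MMMCCCLXXXV = 3385; previous is 3384

MMMCCCLXXXIV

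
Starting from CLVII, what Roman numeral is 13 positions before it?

CLVII = 157
157 - 13 = 144

CXLIV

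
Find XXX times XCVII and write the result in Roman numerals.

XXX = 30
XCVII = 97
30 × 97 = 2910

MMCMX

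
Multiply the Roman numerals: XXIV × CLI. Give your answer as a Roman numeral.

XXIV = 24
CLI = 151
24 × 151 = 3624

MMMDCXXIV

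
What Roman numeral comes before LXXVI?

LXXVI = 76; previous is 75

LXXV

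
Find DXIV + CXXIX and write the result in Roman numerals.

DXIV = 514
CXXIX = 129
514 + 129 = 643

DCXLIII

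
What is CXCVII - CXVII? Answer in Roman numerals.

CXCVII = 197
CXVII = 117
197 - 117 = 80

LXXX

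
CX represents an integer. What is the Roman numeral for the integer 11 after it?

CX = 110
110 + 11 = 121

CXXI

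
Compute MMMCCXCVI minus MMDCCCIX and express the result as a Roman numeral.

MMMCCXCVI = 3296
MMDCCCIX = 2809
3296 - 2809 = 487

CDLXXXVII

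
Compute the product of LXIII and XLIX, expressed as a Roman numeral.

LXIII = 63
XLIX = 49
63 × 49 = 3087

MMMLXXXVII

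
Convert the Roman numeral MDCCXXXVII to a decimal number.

MDCCXXXVII: M=1000, D=500, C=100, C=100, X=10, X=10, X=10, V=5, I=1, I=1
1000 + 500 + 100 + 100 + 10 + 10 + 10 + 5 + 1 + 1 = 1737

1737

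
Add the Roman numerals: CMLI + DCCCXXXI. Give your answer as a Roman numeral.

CMLI = 951
DCCCXXXI = 831
951 + 831 = 1782

MDCCLXXXII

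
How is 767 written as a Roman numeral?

Convert 767 to Roman numerals:
  767 contains 1×500 (D)
  267 contains 2×100 (CC)
  67 contains 1×50 (L)
  17 contains 1×10 (X)
  7 contains 1×5 (V)
  2 contains 2×1 (II)

DCCLXVII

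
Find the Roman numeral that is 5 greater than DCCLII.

DCCLII = 752
752 + 5 = 757

DCCLVII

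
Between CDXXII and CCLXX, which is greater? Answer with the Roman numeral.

CDXXII = 422
CCLXX = 270
422 is larger

CDXXII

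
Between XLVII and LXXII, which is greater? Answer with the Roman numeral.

XLVII = 47
LXXII = 72
72 is larger

LXXII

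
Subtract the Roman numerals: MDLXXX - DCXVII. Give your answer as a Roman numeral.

MDLXXX = 1580
DCXVII = 617
1580 - 617 = 963

CMLXIII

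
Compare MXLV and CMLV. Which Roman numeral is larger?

MXLV = 1045
CMLV = 955
1045 is larger

MXLV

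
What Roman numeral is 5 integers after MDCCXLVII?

MDCCXLVII = 1747
1747 + 5 = 1752

MDCCLII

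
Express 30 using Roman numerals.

Convert 30 to Roman numerals:
  30 contains 3×10 (XXX)

XXX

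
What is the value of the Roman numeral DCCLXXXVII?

DCCLXXXVII: D=500, C=100, C=100, L=50, X=10, X=10, X=10, V=5, I=1, I=1
500 + 100 + 100 + 50 + 10 + 10 + 10 + 5 + 1 + 1 = 787

787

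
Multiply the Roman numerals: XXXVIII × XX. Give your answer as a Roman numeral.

XXXVIII = 38
XX = 20
38 × 20 = 760

DCCLX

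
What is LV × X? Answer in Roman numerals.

LV = 55
X = 10
55 × 10 = 550

DL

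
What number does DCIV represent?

DCIV: D=500, C=100, IV=4
500 + 100 + 4 = 604

604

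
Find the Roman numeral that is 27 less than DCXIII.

DCXIII = 613
613 - 27 = 586

DLXXXVI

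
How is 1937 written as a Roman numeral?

Convert 1937 to Roman numerals:
  1937 contains 1×1000 (M)
  937 contains 1×900 (CM)
  37 contains 3×10 (XXX)
  7 contains 1×5 (V)
  2 contains 2×1 (II)

MCMXXXVII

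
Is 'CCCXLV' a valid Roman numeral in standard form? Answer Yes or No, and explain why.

'CCCXLV': Check the rules: uses only the symbols I, V, X, L, C, D, M; no symbol is repeated more than three times in a row; V, L and D each appear at most once; the only place a smaller symbol precedes a larger one is the allowed subtractive pair XL, the symbol right after such a pair (if any) is smaller than the pair's first symbol, and otherwise the values never increase from left to right. Value: C (100) + C (100) + C (100) + XL (40) + V (5) = 345. So it is a valid standard Roman numeral.

Yes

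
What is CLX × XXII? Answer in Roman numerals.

CLX = 160
XXII = 22
160 × 22 = 3520

MMMDXX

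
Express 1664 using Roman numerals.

Convert 1664 to Roman numerals:
  1664 contains 1×1000 (M)
  664 contains 1×500 (D)
  164 contains 1×100 (C)
  64 contains 1×50 (L)
  14 contains 1×10 (X)
  4 contains 1×4 (IV)

MDCLXIV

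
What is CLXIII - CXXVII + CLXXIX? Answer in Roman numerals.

CLXIII = 163, CXXVII = 127, CLXXIX = 179
163 - 127 = 36
36 + 179 = 215

CCXV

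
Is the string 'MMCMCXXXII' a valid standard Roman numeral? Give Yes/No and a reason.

'MMCMCXXXII': C cannot come right after the subtractive pair CM: once C is subtracted in CM, the next symbol must be smaller than C

No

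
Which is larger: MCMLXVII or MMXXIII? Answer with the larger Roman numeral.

MCMLXVII = 1967
MMXXIII = 2023
2023 is larger

MMXXIII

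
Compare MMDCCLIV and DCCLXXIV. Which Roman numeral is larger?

MMDCCLIV = 2754
DCCLXXIV = 774
2754 is larger

MMDCCLIV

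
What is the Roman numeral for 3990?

Convert 3990 to Roman numerals:
  3990 contains 3×1000 (MMM)
  990 contains 1×900 (CM)
  90 contains 1×90 (XC)

MMMCMXC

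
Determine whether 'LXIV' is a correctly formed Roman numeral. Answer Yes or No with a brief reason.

'LXIV': Check the rules: uses only the symbols I, V, X, L, C, D, M; no symbol is repeated more than three times in a row; V, L and D each appear at most once; the only place a smaller symbol precedes a larger one is the allowed subtractive pair IV, the symbol right after such a pair (if any) is smaller than the pair's first symbol, and otherwise the values never increase from left to right. Value: L (50) + X (10) + IV (4) = 64. So it is a valid standard Roman numeral.

Yes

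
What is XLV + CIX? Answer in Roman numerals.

XLV = 45
CIX = 109
45 + 109 = 154

CLIV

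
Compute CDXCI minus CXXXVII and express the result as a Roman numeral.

CDXCI = 491
CXXXVII = 137
491 - 137 = 354

CCCLIV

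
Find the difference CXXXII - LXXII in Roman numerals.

CXXXII = 132
LXXII = 72
132 - 72 = 60

LX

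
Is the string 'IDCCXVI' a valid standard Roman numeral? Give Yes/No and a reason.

'IDCCXVI': Invalid subtractive combination: ID

No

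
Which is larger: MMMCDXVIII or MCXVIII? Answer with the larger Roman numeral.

MMMCDXVIII = 3418
MCXVIII = 1118
3418 is larger

MMMCDXVIII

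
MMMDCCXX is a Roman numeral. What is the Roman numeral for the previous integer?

MMMDCCXX = 3720; previous is 3719

MMMDCCXIX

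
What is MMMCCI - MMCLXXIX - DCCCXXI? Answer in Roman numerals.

MMMCCI = 3201, MMCLXXIX = 2179, DCCCXXI = 821
3201 - 2179 = 1022
1022 - 821 = 201

CCI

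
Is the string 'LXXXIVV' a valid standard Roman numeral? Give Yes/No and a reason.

'LXXXIVV': V should not appear more than once

No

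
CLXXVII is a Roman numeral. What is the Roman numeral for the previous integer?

CLXXVII = 177; previous is 176

CLXXVI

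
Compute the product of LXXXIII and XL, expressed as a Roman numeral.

LXXXIII = 83
XL = 40
83 × 40 = 3320

MMMCCCXX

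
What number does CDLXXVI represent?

CDLXXVI: CD=400, L=50, X=10, X=10, V=5, I=1
400 + 50 + 10 + 10 + 5 + 1 = 476

476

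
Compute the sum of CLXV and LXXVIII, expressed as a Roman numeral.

CLXV = 165
LXXVIII = 78
165 + 78 = 243

CCXLIII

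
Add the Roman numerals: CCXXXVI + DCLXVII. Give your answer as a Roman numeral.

CCXXXVI = 236
DCLXVII = 667
236 + 667 = 903

CMIII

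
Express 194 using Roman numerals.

Convert 194 to Roman numerals:
  194 contains 1×100 (C)
  94 contains 1×90 (XC)
  4 contains 1×4 (IV)

CXCIV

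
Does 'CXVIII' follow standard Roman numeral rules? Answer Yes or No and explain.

'CXVIII': Check the rules: uses only the symbols I, V, X, L, C, D, M; no symbol is repeated more than three times in a row; V, L and D each appear at most once; no smaller symbol precedes a larger one (values never increase from left to right). Value: C (100) + X (10) + V (5) + I (1) + I (1) + I (1) = 118. So it is a valid standard Roman numeral.

Yes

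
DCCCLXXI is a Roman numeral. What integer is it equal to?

DCCCLXXI: D=500, C=100, C=100, C=100, L=50, X=10, X=10, I=1
500 + 100 + 100 + 100 + 50 + 10 + 10 + 1 = 871

871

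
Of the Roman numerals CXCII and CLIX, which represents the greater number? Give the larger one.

CXCII = 192
CLIX = 159
192 is larger

CXCII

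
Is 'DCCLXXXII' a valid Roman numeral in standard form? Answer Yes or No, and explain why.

'DCCLXXXII': Check the rules: uses only the symbols I, V, X, L, C, D, M; no symbol is repeated more than three times in a row; V, L and D each appear at most once; no smaller symbol precedes a larger one (values never increase from left to right). Value: D (500) + C (100) + C (100) + L (50) + X (10) + X (10) + X (10) + I (1) + I (1) = 782. So it is a valid standard Roman numeral.

Yes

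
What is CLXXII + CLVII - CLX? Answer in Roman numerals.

CLXXII = 172, CLVII = 157, CLX = 160
172 + 157 = 329
329 - 160 = 169

CLXIX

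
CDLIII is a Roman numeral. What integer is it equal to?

CDLIII: CD=400, L=50, I=1, I=1, I=1
400 + 50 + 1 + 1 + 1 = 453

453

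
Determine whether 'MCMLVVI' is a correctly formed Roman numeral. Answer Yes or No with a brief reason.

'MCMLVVI': V should not appear more than once

No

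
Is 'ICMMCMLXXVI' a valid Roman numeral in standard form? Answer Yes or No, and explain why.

'ICMMCMLXXVI': Invalid subtractive combination: IC

No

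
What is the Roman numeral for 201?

Convert 201 to Roman numerals:
  201 contains 2×100 (CC)
  1 contains 1×1 (I)

CCI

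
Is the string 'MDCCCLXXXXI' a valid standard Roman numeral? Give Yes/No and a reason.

'MDCCCLXXXXI': More than 3 consecutive X's

No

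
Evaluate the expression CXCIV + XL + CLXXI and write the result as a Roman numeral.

CXCIV = 194, XL = 40, CLXXI = 171
194 + 40 = 234
234 + 171 = 405

CDV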